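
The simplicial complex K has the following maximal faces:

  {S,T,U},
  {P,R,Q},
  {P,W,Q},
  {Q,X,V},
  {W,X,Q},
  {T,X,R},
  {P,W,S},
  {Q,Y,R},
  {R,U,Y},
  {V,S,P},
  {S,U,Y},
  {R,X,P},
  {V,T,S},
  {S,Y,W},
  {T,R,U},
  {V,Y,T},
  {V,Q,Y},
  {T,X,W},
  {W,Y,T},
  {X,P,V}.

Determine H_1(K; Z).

H_1 ≅ Z ⊕ Z_2.

Fix the vertex order P < Q < R < S < T < U < V < W < X < Y and write every simplex with vertices in increasing order. Then dim K = 2 and the simplices of K are:

  0-simplices (10): P, Q, R, S, T, U, V, W, X, Y
  1-simplices (30): PQ, PR, PS, PV, PW, PX, QR, QV, QW, QX, QY, RT, RU, RX, RY, ST, SU, SV, SW, SY, TU, TV, TW, TX, TY, UY, VX, VY, WX, WY
  2-simplices (20): PQR, PQW, PRX, PSV, PSW, PVX, QRY, QVX, QVY, QWX, RTU, RTX, RUY, STU, STV, SUY, SWY, TVY, TWX, TWY

giving chain groups C_0 ≅ Z^10, C_1 ≅ Z^30, C_2 ≅ Z^20.

Boundary ∂_1: C_1 → C_0 sends each edge [p,q] (with p < q) to q − p. For instance
  ∂ST = T − S.
As a 10×30 matrix over Z this has rank 9, with invariant factors (1,1,1,1,1,1,1,1,1).

∂_2: C_2 → C_1 sends each 2-simplex [p,q,r] to [q,r] − [p,r] + [p,q]. For instance
  ∂STU = TU − SU + ST,
  ∂QVX = VX − QX + QV.
The 30×20 boundary matrix has rank 20 and Smith normal form diag(1,1,1,1,1,1,1,1,1,1,1,1,1,1,1,1,1,1,1,2).

Now H_k = ker ∂_k / im ∂_{k+1}, so:

  H_1: rank ker ∂_1 − rank ∂_2 = (30 − 9) − 20 = 1, and ∂_2 has invariant factor 2 > 1, so H_1 = Z ⊕ Z_2.

(K is a triangulation of the Klein bottle.)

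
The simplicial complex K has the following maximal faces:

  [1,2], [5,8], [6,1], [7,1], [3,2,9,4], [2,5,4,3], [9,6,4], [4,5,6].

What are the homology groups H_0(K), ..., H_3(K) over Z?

H_0 ≅ Z,  H_1 ≅ Z,  H_2 = 0,  H_3 = 0.

Order the vertices as 1 < 2 < 3 < 4 < 5 < 6 < 7 < 8 < 9. Listing each simplex with vertices in this order, K has dimension 3 with simplices:

  0-simplices (9): [1], [2], [3], [4], [5], [6], [7], [8], [9]
  1-simplices (16): [1,2], [1,6], [1,7], [2,3], [2,4], [2,5], [2,9], [3,4], [3,5], [3,9], [4,5], [4,6], [4,9], [5,6], [5,8], [6,9]
  2-simplices (9): [2,3,4], [2,3,5], [2,3,9], [2,4,5], [2,4,9], [3,4,5], [3,4,9], [4,5,6], [4,6,9]
  3-simplices (2): [2,3,4,5], [2,3,4,9]

Hence C_0 ≅ Z^9, C_1 ≅ Z^16, C_2 ≅ Z^9, C_3 ≅ Z^2.

Boundary ∂_1: C_1 → C_0 is given by ∂[p,q] = [q] − [p].
The 9×16 boundary matrix has rank 8 and Smith normal form diag(1,1,1,1,1,1,1,1).

Boundary ∂_2: C_2 → C_1 acts by ∂[p,q,r] = [q,r] − [p,r] + [p,q]. For instance
  ∂[2,3,5] = [3,5] − [2,5] + [2,3],
  ∂[2,3,4] = [3,4] − [2,4] + [2,3].
The 16×9 boundary matrix has rank 7 and Smith normal form diag(1,1,1,1,1,1,1).

Boundary ∂_3: C_3 → C_2 sends each 3-simplex σ to the alternating sum Σ_i (−1)^i (σ with its i-th vertex removed). For instance
  ∂[2,3,4,9] = [3,4,9] − [2,4,9] + [2,3,9] − [2,3,4],
  ∂[2,3,4,5] = [3,4,5] − [2,4,5] + [2,3,5] − [2,3,4].
The 9×2 boundary matrix has rank 2 and Smith normal form diag(1,1).

Computing H_k = (kernel of ∂_k) / (image of ∂_{k+1}):

  H_0: rank C_0 − rank ∂_1 = 9 − 8 = 1, and the invariant factors of ∂_1 are all 1, so H_0 ≅ Z.
  H_1: rank ker ∂_1 − rank ∂_2 = (16 − 8) − 7 = 1, and the invariant factors of ∂_2 are all 1, so H_1 ≅ Z.
  H_2: rank ker ∂_2 − rank ∂_3 = (9 − 7) − 2 = 0, and the invariant factors of ∂_3 are all 1, so H_2 ≅ 0.
  H_3: rank ker ∂_3 − rank ∂_4 = (2 − 2) − 0 = 0, and there is no ∂_4, so H_3 ≅ 0.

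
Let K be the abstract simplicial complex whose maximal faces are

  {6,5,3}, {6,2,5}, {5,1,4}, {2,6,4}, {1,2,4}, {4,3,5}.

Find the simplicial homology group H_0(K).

K has 6 vertices, 12 edges, 6 triangles.
rank ∂_0 = 0, rank ∂_1 = 5 ⇒ b_0 = 6 − 0 − 5 = 1; all invariant factors of ∂_1 are 1 so no torsion. So H_0 = Z.

H_0 = Z.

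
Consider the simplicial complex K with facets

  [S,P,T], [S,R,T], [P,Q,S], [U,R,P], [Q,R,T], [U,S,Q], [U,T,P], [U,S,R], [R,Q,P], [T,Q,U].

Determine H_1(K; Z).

Take the total order P < Q < R < S < T < U on the vertex set. Then K (dimension 2) consists of the simplices:

  0-simplices (6): P, Q, R, S, T, U
  1-simplices (15): PQ, PR, PS, PT, PU, QR, QS, QT, QU, RS, RT, RU, ST, SU, TU
  2-simplices (10): PQR, PQS, PRU, PST, PTU, QRT, QSU, QTU, RST, RSU

so the chain groups are C_0 ≅ Z^6, C_1 ≅ Z^15, C_2 ≅ Z^10.

∂_1: C_1 → C_0 is given by ∂[p,q] = [q] − [p].
The 6×15 boundary matrix has rank 5 and Smith normal form diag(1,1,1,1,1).

∂_2: C_2 → C_1 sends each 2-simplex [p,q,r] to [q,r] − [p,r] + [p,q]. For instance
  ∂RSU = SU − RU + RS,
  ∂PQR = QR − PR + PQ.
This gives a 15×10 integer matrix of rank 10; reducing to Smith normal form yields diagonal entries (1,1,1,1,1,1,1,1,1,2).

Computing H_k = (kernel of ∂_k) / (image of ∂_{k+1}):

  H_1: rank ker ∂_1 − rank ∂_2 = (15 − 5) − 10 = 0, and ∂_2 has invariant factor 2 > 1, so H_1 ≅ Z/2.

H_1 ≅ Z/2.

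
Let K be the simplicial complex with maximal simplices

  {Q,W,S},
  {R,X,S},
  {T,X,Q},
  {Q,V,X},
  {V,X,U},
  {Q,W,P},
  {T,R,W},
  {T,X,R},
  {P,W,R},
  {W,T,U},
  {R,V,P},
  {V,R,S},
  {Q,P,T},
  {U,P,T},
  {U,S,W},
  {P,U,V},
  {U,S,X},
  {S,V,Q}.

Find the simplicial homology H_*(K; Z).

K has 9 vertices, 27 edges, 18 triangles.
rank ∂_0 = 0, rank ∂_1 = 8 ⇒ b_0 = 9 − 0 − 8 = 1; all invariant factors of ∂_1 are 1 so no torsion. So H_0 = Z.
rank ∂_1 = 8, rank ∂_2 = 18 ⇒ b_1 = 27 − 8 − 18 = 1; ∂_2 has invariant factor(s) [2] giving torsion. So H_1 = Z ⊕ Z/2.
rank ∂_2 = 18, rank ∂_3 = 0 ⇒ b_2 = 18 − 18 − 0 = 0. So H_2 = 0.

H_0 = Z,  H_1 = Z ⊕ Z/2,  H_2 = 0.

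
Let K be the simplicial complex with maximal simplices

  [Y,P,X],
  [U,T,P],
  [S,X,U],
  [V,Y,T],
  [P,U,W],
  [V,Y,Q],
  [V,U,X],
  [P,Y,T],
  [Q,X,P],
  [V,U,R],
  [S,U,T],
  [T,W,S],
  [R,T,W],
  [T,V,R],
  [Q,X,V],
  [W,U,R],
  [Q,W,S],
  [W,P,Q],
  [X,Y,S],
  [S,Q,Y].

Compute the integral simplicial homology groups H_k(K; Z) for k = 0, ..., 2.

H_0 = Z,  H_1 = Z ⊕ Z_2,  H_2 = 0.

Take the total order P < Q < R < S < T < U < V < W < X < Y on the vertex set. Then K (dimension 2) consists of the simplices:

  0-simplices (10): P, Q, R, S, T, U, V, W, X, Y
  1-simplices (30): PQ, PT, PU, PW, PX, PY, QS, QV, QW, QX, QY, RT, RU, RV, RW, ST, SU, SW, SX, SY, TU, TV, TW, TY, UV, UW, UX, VX, VY, XY
  2-simplices (20): PQW, PQX, PTU, PTY, PUW, PXY, QSW, QSY, QVX, QVY, RTV, RTW, RUV, RUW, STU, STW, SUX, SXY, TVY, UVX

giving chain groups C_0 ≅ Z^10, C_1 ≅ Z^30, C_2 ≅ Z^20.

∂_1: C_1 → C_0 maps an edge to its endpoints' difference, ∂[p,q] = q − p.
The 10×30 boundary matrix has rank 9 and Smith normal form diag(1,1,1,1,1,1,1,1,1).

∂_2: C_2 → C_1 acts by ∂[p,q,r] = [q,r] − [p,r] + [p,q]. For instance
  ∂TVY = VY − TY + TV,
  ∂STU = TU − SU + ST.
The 30×20 boundary matrix has rank 20 and Smith normal form diag(1,1,1,1,1,1,1,1,1,1,1,1,1,1,1,1,1,1,1,2).

Now H_k = ker ∂_k / im ∂_{k+1}, so:

  H_0: rank C_0 − rank ∂_1 = 10 − 9 = 1, and the invariant factors of ∂_1 are all 1, so H_0 ≅ Z.
  H_1: rank ker ∂_1 − rank ∂_2 = (30 − 9) − 20 = 1, and ∂_2 has invariant factor 2 > 1, so H_1 ≅ Z ⊕ Z_2.
  H_2: rank ker ∂_2 − rank ∂_3 = (20 − 20) − 0 = 0, and there is no ∂_3, so H_2 ≅ 0.

As a check, the Euler characteristic is 10 − 30 + 20 = 0, which agrees with 1 − 1 + 0 = 0.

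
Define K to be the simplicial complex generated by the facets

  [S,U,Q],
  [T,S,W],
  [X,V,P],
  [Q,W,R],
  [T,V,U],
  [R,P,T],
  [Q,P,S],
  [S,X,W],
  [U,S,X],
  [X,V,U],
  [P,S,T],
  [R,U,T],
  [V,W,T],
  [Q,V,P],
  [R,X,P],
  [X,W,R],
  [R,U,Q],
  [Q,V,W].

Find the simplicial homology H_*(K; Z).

Order the vertices as P < Q < R < S < T < U < V < W < X. Listing each simplex with vertices in this order, K has dimension 2 with simplices:

  0-simplices (9): P, Q, R, S, T, U, V, W, X
  1-simplices (27): PQ, PR, PS, PT, PV, PX, QR, QS, QU, QV, QW, RT, RU, RW, RX, ST, SU, SW, SX, TU, TV, TW, UV, UX, VW, VX, WX
  2-simplices (18): PQS, PQV, PRT, PRX, PST, PVX, QRU, QRW, QSU, QVW, RTU, RWX, STW, SUX, SWX, TUV, TVW, UVX

Hence C_0 ≅ Z^9, C_1 ≅ Z^27, C_2 ≅ Z^18.

The boundary map ∂_1: C_1 → C_0 sends each edge [p,q] (with p < q) to q − p. For instance
  ∂PX = X − P.
This gives a 9×27 integer matrix of rank 8; reducing to Smith normal form yields diagonal entries (1,1,1,1,1,1,1,1).

∂_2: C_2 → C_1 maps a triangle to the signed sum of its edges. For instance
  ∂SWX = WX − SX + SW,
  ∂RWX = WX − RX + RW.
This gives a 27×18 integer matrix of rank 17; reducing to Smith normal form yields diagonal entries (1,1,1,1,1,1,1,1,1,1,1,1,1,1,1,1,1).

From H_k ≅ ker(∂_k) / im(∂_{k+1}) we obtain:

  H_0: rank C_0 − rank ∂_1 = 9 − 8 = 1, and the invariant factors of ∂_1 are all 1, so H_0 ≅ Z.
  H_1: rank ker ∂_1 − rank ∂_2 = (27 − 8) − 17 = 2, and the invariant factors of ∂_2 are all 1, so H_1 ≅ Z^2.
  H_2: rank ker ∂_2 − rank ∂_3 = (18 − 17) − 0 = 1, and there is no ∂_3, so H_2 ≅ Z.

H_0 = Z,  H_1 = Z^2,  H_2 = Z.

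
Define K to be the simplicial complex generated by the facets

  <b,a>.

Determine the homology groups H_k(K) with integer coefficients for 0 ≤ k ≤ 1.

H_0 = Z,  H_1 = 0.

Take the total order a < b on the vertex set. Then K (dimension 1) consists of the simplices:

  0-simplices (2): a, b
  1-simplices (1): ab

giving chain groups C_0 ≅ Z^2, C_1 ≅ Z^1.

∂_1: C_1 → C_0 is given by ∂[p,q] = [q] − [p].
This gives a 2×1 integer matrix of rank 1; reducing to Smith normal form yields diagonal entries (1).

Now H_k = ker ∂_k / im ∂_{k+1}, so:

  H_0: rank C_0 − rank ∂_1 = 2 − 1 = 1, and the invariant factors of ∂_1 are all 1, so H_0 = Z.
  H_1: rank ker ∂_1 − rank ∂_2 = (1 − 1) − 0 = 0, and there is no ∂_2, so H_1 = 0.

As a check, the Euler characteristic is 2 − 1 = 1, which agrees with 1 − 0 = 1.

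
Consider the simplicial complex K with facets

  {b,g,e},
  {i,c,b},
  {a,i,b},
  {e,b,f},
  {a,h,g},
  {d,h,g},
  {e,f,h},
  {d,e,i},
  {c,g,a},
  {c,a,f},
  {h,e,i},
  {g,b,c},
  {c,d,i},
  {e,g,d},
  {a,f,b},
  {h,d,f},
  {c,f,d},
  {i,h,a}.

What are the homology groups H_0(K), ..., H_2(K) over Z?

H_0 = Z,  H_1 = Z ⊕ Z/2Z,  H_2 = 0.

K has 9 vertices, 27 edges, 18 triangles.
rank ∂_0 = 0, rank ∂_1 = 8 ⇒ b_0 = 9 − 0 − 8 = 1; all invariant factors of ∂_1 are 1 so no torsion. So H_0 = Z.
rank ∂_1 = 8, rank ∂_2 = 18 ⇒ b_1 = 27 − 8 − 18 = 1; ∂_2 has invariant factor(s) [2] giving torsion. So H_1 = Z ⊕ Z/2Z.
rank ∂_2 = 18, rank ∂_3 = 0 ⇒ b_2 = 18 − 18 − 0 = 0. So H_2 = 0.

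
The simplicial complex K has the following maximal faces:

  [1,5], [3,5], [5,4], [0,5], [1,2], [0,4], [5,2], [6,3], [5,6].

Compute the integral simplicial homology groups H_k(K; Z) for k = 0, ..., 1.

H_0 = Z,  H_1 = Z^3.

K has 7 vertices, 9 edges.
rank ∂_0 = 0, rank ∂_1 = 6 ⇒ b_0 = 7 − 0 − 6 = 1; all invariant factors of ∂_1 are 1 so no torsion. So H_0 ≅ Z.
rank ∂_1 = 6, rank ∂_2 = 0 ⇒ b_1 = 9 − 6 − 0 = 3. So H_1 ≅ Z^3.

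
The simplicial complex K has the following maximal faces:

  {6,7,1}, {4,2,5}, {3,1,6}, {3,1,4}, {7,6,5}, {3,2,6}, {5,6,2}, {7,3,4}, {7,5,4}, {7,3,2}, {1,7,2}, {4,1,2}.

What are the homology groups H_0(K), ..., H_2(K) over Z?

Fix the vertex order 1 < 2 < 3 < 4 < 5 < 6 < 7 and write every simplex with vertices in increasing order. Then dim K = 2 and the simplices of K are:

  0-simplices (7): [1], [2], [3], [4], [5], [6], [7]
  1-simplices (18): [1,2], [1,3], [1,4], [1,6], [1,7], [2,3], [2,4], [2,5], [2,6], [2,7], [3,4], [3,6], [3,7], [4,5], [4,7], [5,6], [5,7], [6,7]
  2-simplices (12): [1,2,4], [1,2,7], [1,3,4], [1,3,6], [1,6,7], [2,3,6], [2,3,7], [2,4,5], [2,5,6], [3,4,7], [4,5,7], [5,6,7]

so the chain groups are C_0 ≅ Z^7, C_1 ≅ Z^18, C_2 ≅ Z^12.

∂_1: C_1 → C_0 is given by ∂[p,q] = [q] − [p]. For instance
  ∂[3,6] = [6] − [3].
The resulting 7×18 matrix has rank 6, and its Smith normal form has invariant factors (1,1,1,1,1,1).

∂_2: C_2 → C_1 maps a triangle to the signed sum of its edges. For instance
  ∂[4,5,7] = [5,7] − [4,7] + [4,5],
  ∂[3,4,7] = [4,7] − [3,7] + [3,4].
This gives a 18×12 integer matrix of rank 12; reducing to Smith normal form yields diagonal entries (1,1,1,1,1,1,1,1,1,1,1,2).

Now H_k = ker ∂_k / im ∂_{k+1}, so:

  H_0: rank C_0 − rank ∂_1 = 7 − 6 = 1, and the invariant factors of ∂_1 are all 1, so H_0 ≅ Z.
  H_1: rank ker ∂_1 − rank ∂_2 = (18 − 6) − 12 = 0, and ∂_2 has invariant factor 2 > 1, so H_1 ≅ Z/2.
  H_2: rank ker ∂_2 − rank ∂_3 = (12 − 12) − 0 = 0, and there is no ∂_3, so H_2 ≅ 0.

As a check, the Euler characteristic is 7 − 18 + 12 = 1, which agrees with 1 − 0 + 0 = 1.

H_0 ≅ Z,  H_1 ≅ Z/2,  H_2 = 0.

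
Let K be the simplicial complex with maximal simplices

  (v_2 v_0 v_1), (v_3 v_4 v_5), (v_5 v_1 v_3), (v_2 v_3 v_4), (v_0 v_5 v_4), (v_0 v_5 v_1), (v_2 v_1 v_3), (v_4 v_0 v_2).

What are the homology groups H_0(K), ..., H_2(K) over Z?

H_0 = Z,  H_1 = 0,  H_2 = Z.

Take the total order v_0 < v_1 < v_2 < v_3 < v_4 < v_5 on the vertex set. Then K (dimension 2) consists of the simplices:

  0-simplices (6): [v_0], [v_1], [v_2], [v_3], [v_4], [v_5]
  1-simplices (12): [v_0,v_1], [v_0,v_2], [v_0,v_4], [v_0,v_5], [v_1,v_2], [v_1,v_3], [v_1,v_5], [v_2,v_3], [v_2,v_4], [v_3,v_4], [v_3,v_5], [v_4,v_5]
  2-simplices (8): [v_0,v_1,v_2], [v_0,v_1,v_5], [v_0,v_2,v_4], [v_0,v_4,v_5], [v_1,v_2,v_3], [v_1,v_3,v_5], [v_2,v_3,v_4], [v_3,v_4,v_5]

Hence C_0 ≅ Z^6, C_1 ≅ Z^12, C_2 ≅ Z^8.

Boundary ∂_1: C_1 → C_0 maps an edge to its endpoints' difference, ∂[p,q] = q − p. For instance
  ∂[v_0,v_4] = [v_4] − [v_0].
The 6×12 boundary matrix has rank 5 and Smith normal form diag(1,1,1,1,1).

∂_2: C_2 → C_1 sends each 2-simplex [p,q,r] to [q,r] − [p,r] + [p,q]. For instance
  ∂[v_3,v_4,v_5] = [v_4,v_5] − [v_3,v_5] + [v_3,v_4],
  ∂[v_1,v_2,v_3] = [v_2,v_3] − [v_1,v_3] + [v_1,v_2].
The 12×8 boundary matrix has rank 7 and Smith normal form diag(1,1,1,1,1,1,1).

Computing H_k = (kernel of ∂_k) / (image of ∂_{k+1}):

  H_0: rank C_0 − rank ∂_1 = 6 − 5 = 1, and the invariant factors of ∂_1 are all 1, so H_0 ≅ Z.
  H_1: rank ker ∂_1 − rank ∂_2 = (12 − 5) − 7 = 0, and the invariant factors of ∂_2 are all 1, so H_1 ≅ 0.
  H_2: rank ker ∂_2 − rank ∂_3 = (8 − 7) − 0 = 1, and there is no ∂_3, so H_2 ≅ Z.

As a check, the Euler characteristic is 6 − 12 + 8 = 2, which agrees with 1 − 0 + 1 = 2.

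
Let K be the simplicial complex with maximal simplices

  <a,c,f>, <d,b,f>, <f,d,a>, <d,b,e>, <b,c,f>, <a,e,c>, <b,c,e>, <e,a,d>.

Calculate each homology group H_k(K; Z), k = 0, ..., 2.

H_0 ≅ Z,  H_1 = 0,  H_2 ≅ Z.

Fix the vertex order a < b < c < d < e < f and write every simplex with vertices in increasing order. Then dim K = 2 and the simplices of K are:

  0-simplices (6): a, b, c, d, e, f
  1-simplices (12): ac, ad, ae, af, bc, bd, be, bf, ce, cf, de, df
  2-simplices (8): ace, acf, ade, adf, bce, bcf, bde, bdf

so the chain groups are C_0 ≅ Z^6, C_1 ≅ Z^12, C_2 ≅ Z^8.

Boundary ∂_1: C_1 → C_0 sends each edge [p,q] (with p < q) to q − p. For instance
  ∂ae = e − a.
This gives a 6×12 integer matrix of rank 5; reducing to Smith normal form yields diagonal entries (1,1,1,1,1).

Boundary ∂_2: C_2 → C_1 sends each 2-simplex [p,q,r] to [q,r] − [p,r] + [p,q]. For instance
  ∂ace = ce − ae + ac,
  ∂adf = df − af + ad.
The resulting 12×8 matrix has rank 7, and its Smith normal form has invariant factors (1,1,1,1,1,1,1).

Computing H_k = (kernel of ∂_k) / (image of ∂_{k+1}):

  H_0: rank C_0 − rank ∂_1 = 6 − 5 = 1, and the invariant factors of ∂_1 are all 1, so H_0 = Z.
  H_1: rank ker ∂_1 − rank ∂_2 = (12 − 5) − 7 = 0, and the invariant factors of ∂_2 are all 1, so H_1 = 0.
  H_2: rank ker ∂_2 − rank ∂_3 = (8 − 7) − 0 = 1, and there is no ∂_3, so H_2 = Z.

(K is a triangulation of the 2-sphere S^2.)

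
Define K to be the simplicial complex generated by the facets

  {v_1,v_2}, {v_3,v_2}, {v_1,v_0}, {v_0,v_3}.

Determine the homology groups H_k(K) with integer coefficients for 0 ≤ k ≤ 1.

Take the total order v_0 < v_1 < v_2 < v_3 on the vertex set. Then K (dimension 1) consists of the simplices:

  0-simplices (4): [v_0], [v_1], [v_2], [v_3]
  1-simplices (4): [v_0,v_1], [v_0,v_3], [v_1,v_2], [v_2,v_3]

giving chain groups C_0 ≅ Z^4, C_1 ≅ Z^4.

∂_1: C_1 → C_0 sends each edge [p,q] (with p < q) to q − p. For instance
  ∂[v_2,v_3] = [v_3] − [v_2].
As a 4×4 matrix over Z this has rank 3, with invariant factors (1,1,1).

Computing H_k = (kernel of ∂_k) / (image of ∂_{k+1}):

  H_0: rank C_0 − rank ∂_1 = 4 − 3 = 1, and the invariant factors of ∂_1 are all 1, so H_0 ≅ Z.
  H_1: rank ker ∂_1 − rank ∂_2 = (4 − 3) − 0 = 1, and there is no ∂_2, so H_1 ≅ Z.

As a check, the Euler characteristic is 4 − 4 = 0, which agrees with 1 − 1 = 0.

H_0 ≅ Z,  H_1 ≅ Z.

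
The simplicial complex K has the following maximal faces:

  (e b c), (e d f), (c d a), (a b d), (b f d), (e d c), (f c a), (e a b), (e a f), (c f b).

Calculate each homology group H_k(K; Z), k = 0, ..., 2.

H_0 ≅ Z,  H_1 ≅ Z/2,  H_2 = 0.

We work with the vertex ordering a < b < c < d < e < f. The simplices of K, each written with vertices in increasing order, are:

  0-simplices (6): a, b, c, d, e, f
  1-simplices (15): ab, ac, ad, ae, af, bc, bd, be, bf, cd, ce, cf, de, df, ef
  2-simplices (10): abd, abe, acd, acf, aef, bce, bcf, bdf, cde, def

Hence C_0 ≅ Z^6, C_1 ≅ Z^15, C_2 ≅ Z^10.

The boundary map ∂_1: C_1 → C_0 sends each edge [p,q] (with p < q) to q − p.
As a 6×15 matrix over Z this has rank 5, with invariant factors (1,1,1,1,1).

Boundary ∂_2: C_2 → C_1 acts by ∂[p,q,r] = [q,r] − [p,r] + [p,q]. For instance
  ∂aef = ef − af + ae,
  ∂def = ef − df + de.
As a 15×10 matrix over Z this has rank 10, with invariant factors (1,1,1,1,1,1,1,1,1,2).

Computing H_k = (kernel of ∂_k) / (image of ∂_{k+1}):

  H_0: rank C_0 − rank ∂_1 = 6 − 5 = 1, and the invariant factors of ∂_1 are all 1, so H_0 ≅ Z.
  H_1: rank ker ∂_1 − rank ∂_2 = (15 − 5) − 10 = 0, and ∂_2 has invariant factor 2 > 1, so H_1 ≅ Z/2.
  H_2: rank ker ∂_2 − rank ∂_3 = (10 − 10) − 0 = 0, and there is no ∂_3, so H_2 ≅ 0.

As a check, the Euler characteristic is 6 − 15 + 10 = 1, which agrees with 1 − 0 + 0 = 1.
(K is a triangulation of the real projective plane RP^2.)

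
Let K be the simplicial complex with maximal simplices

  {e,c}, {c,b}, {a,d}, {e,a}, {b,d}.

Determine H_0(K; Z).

H_0 = Z.

Take the total order a < b < c < d < e on the vertex set. Then K (dimension 1) consists of the simplices:

  0-simplices (5): a, b, c, d, e
  1-simplices (5): ad, ae, bc, bd, ce

Hence C_0 ≅ Z^5, C_1 ≅ Z^5.

The boundary map ∂_1: C_1 → C_0 maps an edge to its endpoints' difference, ∂[p,q] = q − p. For instance
  ∂bd = d − b.
This gives a 5×5 integer matrix of rank 4; reducing to Smith normal form yields diagonal entries (1,1,1,1).

Reading off H_k = ker ∂_k / im ∂_{k+1}:

  H_0: rank C_0 − rank ∂_1 = 5 − 4 = 1, and the invariant factors of ∂_1 are all 1, so H_0 ≅ Z.

(K is a triangulation of the circle S^1.)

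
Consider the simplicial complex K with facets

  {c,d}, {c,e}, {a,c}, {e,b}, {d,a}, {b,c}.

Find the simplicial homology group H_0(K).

H_0 = Z.

Take the total order a < b < c < d < e on the vertex set. Then K (dimension 1) consists of the simplices:

  0-simplices (5): a, b, c, d, e
  1-simplices (6): ac, ad, bc, be, cd, ce

giving chain groups C_0 ≅ Z^5, C_1 ≅ Z^6.

∂_1: C_1 → C_0 sends each edge [p,q] (with p < q) to q − p.
The 5×6 boundary matrix has rank 4 and Smith normal form diag(1,1,1,1).

Reading off H_k = ker ∂_k / im ∂_{k+1}:

  H_0: rank C_0 − rank ∂_1 = 5 − 4 = 1, and the invariant factors of ∂_1 are all 1, so H_0 ≅ Z.

(K is a triangulation of a wedge of 2 circles.)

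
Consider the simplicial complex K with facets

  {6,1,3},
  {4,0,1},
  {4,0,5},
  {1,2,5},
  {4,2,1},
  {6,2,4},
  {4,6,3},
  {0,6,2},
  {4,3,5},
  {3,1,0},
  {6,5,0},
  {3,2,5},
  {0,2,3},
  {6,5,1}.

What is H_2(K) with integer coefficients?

Take the total order 0 < 1 < 2 < 3 < 4 < 5 < 6 on the vertex set. Then K (dimension 2) consists of the simplices:

  0-simplices (7): [0], [1], [2], [3], [4], [5], [6]
  1-simplices (21): [0,1], [0,2], [0,3], [0,4], [0,5], [0,6], [1,2], [1,3], [1,4], [1,5], [1,6], [2,3], [2,4], [2,5], [2,6], [3,4], [3,5], [3,6], [4,5], [4,6], [5,6]
  2-simplices (14): [0,1,3], [0,1,4], [0,2,3], [0,2,6], [0,4,5], [0,5,6], [1,2,4], [1,2,5], [1,3,6], [1,5,6], [2,3,5], [2,4,6], [3,4,5], [3,4,6]

Hence C_0 ≅ Z^7, C_1 ≅ Z^21, C_2 ≅ Z^14.

The boundary map ∂_1: C_1 → C_0 sends each edge [p,q] (with p < q) to q − p. For instance
  ∂[1,2] = [2] − [1].
As a 7×21 matrix over Z this has rank 6, with invariant factors (1,1,1,1,1,1).

Boundary ∂_2: C_2 → C_1 maps a triangle to the signed sum of its edges. For instance
  ∂[2,3,5] = [3,5] − [2,5] + [2,3],
  ∂[0,2,6] = [2,6] − [0,6] + [0,2].
This gives a 21×14 integer matrix of rank 13; reducing to Smith normal form yields diagonal entries (1,1,1,1,1,1,1,1,1,1,1,1,1).

Reading off H_k = ker ∂_k / im ∂_{k+1}:

  H_2: rank ker ∂_2 − rank ∂_3 = (14 − 13) − 0 = 1, and there is no ∂_3, so H_2 = Z.

H_2 = Z.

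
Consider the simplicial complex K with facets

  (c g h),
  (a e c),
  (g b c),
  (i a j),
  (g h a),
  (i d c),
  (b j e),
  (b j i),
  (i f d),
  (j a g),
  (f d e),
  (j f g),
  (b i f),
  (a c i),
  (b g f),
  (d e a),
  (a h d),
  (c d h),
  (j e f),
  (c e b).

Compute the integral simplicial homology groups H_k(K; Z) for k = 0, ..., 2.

H_0 ≅ Z,  H_1 ≅ Z ⊕ Z/2Z,  H_2 = 0.

We work with the vertex ordering a < b < c < d < e < f < g < h < i < j. The simplices of K, each written with vertices in increasing order, are:

  0-simplices (10): a, b, c, d, e, f, g, h, i, j
  1-simplices (30): ac, ad, ae, ag, ah, ai, aj, bc, be, bf, bg, bi, bj, cd, ce, cg, ch, ci, de, df, dh, di, ef, ej, fg, fi, fj, gh, gj, ij
  2-simplices (20): ace, aci, ade, adh, agh, agj, aij, bce, bcg, bej, bfg, bfi, bij, cdh, cdi, cgh, def, dfi, efj, fgj

giving chain groups C_0 ≅ Z^10, C_1 ≅ Z^30, C_2 ≅ Z^20.

The boundary map ∂_1: C_1 → C_0 maps an edge to its endpoints' difference, ∂[p,q] = q − p.
As a 10×30 matrix over Z this has rank 9, with invariant factors (1,1,1,1,1,1,1,1,1).

∂_2: C_2 → C_1 sends each 2-simplex [p,q,r] to [q,r] − [p,r] + [p,q]. For instance
  ∂cgh = gh − ch + cg,
  ∂bij = ij − bj + bi.
The 30×20 boundary matrix has rank 20 and Smith normal form diag(1,1,1,1,1,1,1,1,1,1,1,1,1,1,1,1,1,1,1,2).

Reading off H_k = ker ∂_k / im ∂_{k+1}:

  H_0: rank C_0 − rank ∂_1 = 10 − 9 = 1, and the invariant factors of ∂_1 are all 1, so H_0 = Z.
  H_1: rank ker ∂_1 − rank ∂_2 = (30 − 9) − 20 = 1, and ∂_2 has invariant factor 2 > 1, so H_1 = Z ⊕ Z/2Z.
  H_2: rank ker ∂_2 − rank ∂_3 = (20 − 20) − 0 = 0, and there is no ∂_3, so H_2 = 0.

As a check, the Euler characteristic is 10 − 30 + 20 = 0, which agrees with 1 − 1 + 0 = 0.
(K is a triangulation of the Klein bottle.)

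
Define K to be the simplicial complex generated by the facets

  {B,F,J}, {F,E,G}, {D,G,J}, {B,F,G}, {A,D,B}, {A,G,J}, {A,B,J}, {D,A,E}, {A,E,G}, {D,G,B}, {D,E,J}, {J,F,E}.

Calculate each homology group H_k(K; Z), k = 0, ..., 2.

H_0 ≅ Z,  H_1 ≅ Z/2,  H_2 = 0.

Fix the vertex order A < B < D < E < F < G < J and write every simplex with vertices in increasing order. Then dim K = 2 and the simplices of K are:

  0-simplices (7): A, B, D, E, F, G, J
  1-simplices (18): AB, AD, AE, AG, AJ, BD, BF, BG, BJ, DE, DG, DJ, EF, EG, EJ, FG, FJ, GJ
  2-simplices (12): ABD, ABJ, ADE, AEG, AGJ, BDG, BFG, BFJ, DEJ, DGJ, EFG, EFJ

giving chain groups C_0 ≅ Z^7, C_1 ≅ Z^18, C_2 ≅ Z^12.

Boundary ∂_1: C_1 → C_0 sends each edge [p,q] (with p < q) to q − p. For instance
  ∂BJ = J − B.
The 7×18 boundary matrix has rank 6 and Smith normal form diag(1,1,1,1,1,1).

Boundary ∂_2: C_2 → C_1 sends each 2-simplex [p,q,r] to [q,r] − [p,r] + [p,q]. For instance
  ∂ABD = BD − AD + AB,
  ∂DGJ = GJ − DJ + DG.
The 18×12 boundary matrix has rank 12 and Smith normal form diag(1,1,1,1,1,1,1,1,1,1,1,2).

Computing H_k = (kernel of ∂_k) / (image of ∂_{k+1}):

  H_0: rank C_0 − rank ∂_1 = 7 − 6 = 1, and the invariant factors of ∂_1 are all 1, so H_0 ≅ Z.
  H_1: rank ker ∂_1 − rank ∂_2 = (18 − 6) − 12 = 0, and ∂_2 has invariant factor 2 > 1, so H_1 ≅ Z/2.
  H_2: rank ker ∂_2 − rank ∂_3 = (12 − 12) − 0 = 0, and there is no ∂_3, so H_2 ≅ 0.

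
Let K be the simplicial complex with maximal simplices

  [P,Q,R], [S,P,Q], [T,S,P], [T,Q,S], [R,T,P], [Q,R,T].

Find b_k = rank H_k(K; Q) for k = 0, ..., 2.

b_0 = 1, b_1 = 0, b_2 = 1.

Order the vertices as P < Q < R < S < T. Listing each simplex with vertices in this order, K has dimension 2 with simplices:

  0-simplices (5): P, Q, R, S, T
  1-simplices (9): PQ, PR, PS, PT, QR, QS, QT, RT, ST
  2-simplices (6): PQR, PQS, PRT, PST, QRT, QST

Hence C_0 ≅ Z^5, C_1 ≅ Z^9, C_2 ≅ Z^6.

The boundary map ∂_1: C_1 → C_0 sends each edge [p,q] (with p < q) to q − p.
As a 5×9 matrix over Z this has rank 4, with invariant factors (1,1,1,1).

Boundary ∂_2: C_2 → C_1 sends each 2-simplex [p,q,r] to [q,r] − [p,r] + [p,q]. For instance
  ∂PRT = RT − PT + PR,
  ∂QST = ST − QT + QS.
This gives a 9×6 integer matrix of rank 5; reducing to Smith normal form yields diagonal entries (1,1,1,1,1).

From H_k ≅ ker(∂_k) / im(∂_{k+1}) we obtain:

  H_0: rank C_0 − rank ∂_1 = 5 − 4 = 1, and the invariant factors of ∂_1 are all 1, so H_0 = Z.
  H_1: rank ker ∂_1 − rank ∂_2 = (9 − 4) − 5 = 0, and the invariant factors of ∂_2 are all 1, so H_1 = 0.
  H_2: rank ker ∂_2 − rank ∂_3 = (6 − 5) − 0 = 1, and there is no ∂_3, so H_2 = Z.

(K is a triangulation of the 2-sphere S^2.)

Hence the Betti numbers are b_0 = 1, b_1 = 0, b_2 = 1.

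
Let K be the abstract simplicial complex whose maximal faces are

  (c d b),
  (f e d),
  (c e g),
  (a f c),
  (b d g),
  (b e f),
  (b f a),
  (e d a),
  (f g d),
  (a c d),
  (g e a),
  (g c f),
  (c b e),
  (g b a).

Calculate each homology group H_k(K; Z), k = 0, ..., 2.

Take the total order a < b < c < d < e < f < g on the vertex set. Then K (dimension 2) consists of the simplices:

  0-simplices (7): a, b, c, d, e, f, g
  1-simplices (21): ab, ac, ad, ae, af, ag, bc, bd, be, bf, bg, cd, ce, cf, cg, de, df, dg, ef, eg, fg
  2-simplices (14): abf, abg, acd, acf, ade, aeg, bcd, bce, bdg, bef, ceg, cfg, def, dfg

giving chain groups C_0 ≅ Z^7, C_1 ≅ Z^21, C_2 ≅ Z^14.

The boundary map ∂_1: C_1 → C_0 maps an edge to its endpoints' difference, ∂[p,q] = q − p.
This gives a 7×21 integer matrix of rank 6; reducing to Smith normal form yields diagonal entries (1,1,1,1,1,1).

∂_2: C_2 → C_1 sends each 2-simplex [p,q,r] to [q,r] − [p,r] + [p,q]. For instance
  ∂ceg = eg − cg + ce,
  ∂bce = ce − be + bc.
This gives a 21×14 integer matrix of rank 13; reducing to Smith normal form yields diagonal entries (1,1,1,1,1,1,1,1,1,1,1,1,1).

Computing H_k = (kernel of ∂_k) / (image of ∂_{k+1}):

  H_0: rank C_0 − rank ∂_1 = 7 − 6 = 1, and the invariant factors of ∂_1 are all 1, so H_0 ≅ Z.
  H_1: rank ker ∂_1 − rank ∂_2 = (21 − 6) − 13 = 2, and the invariant factors of ∂_2 are all 1, so H_1 ≅ Z^2.
  H_2: rank ker ∂_2 − rank ∂_3 = (14 − 13) − 0 = 1, and there is no ∂_3, so H_2 ≅ Z.

H_0 = Z,  H_1 = Z^2,  H_2 = Z.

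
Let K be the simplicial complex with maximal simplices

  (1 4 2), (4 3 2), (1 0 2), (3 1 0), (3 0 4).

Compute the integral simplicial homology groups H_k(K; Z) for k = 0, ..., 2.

H_0 = Z,  H_1 = Z,  H_2 = 0.

We work with the vertex ordering 0 < 1 < 2 < 3 < 4. The simplices of K, each written with vertices in increasing order, are:

  0-simplices (5): [0], [1], [2], [3], [4]
  1-simplices (10): [0,1], [0,2], [0,3], [0,4], [1,2], [1,3], [1,4], [2,3], [2,4], [3,4]
  2-simplices (5): [0,1,2], [0,1,3], [0,3,4], [1,2,4], [2,3,4]

Hence C_0 ≅ Z^5, C_1 ≅ Z^10, C_2 ≅ Z^5.

Boundary ∂_1: C_1 → C_0 is given by ∂[p,q] = [q] − [p].
The 5×10 boundary matrix has rank 4 and Smith normal form diag(1,1,1,1).

∂_2: C_2 → C_1 sends each 2-simplex [p,q,r] to [q,r] − [p,r] + [p,q]. For instance
  ∂[0,1,2] = [1,2] − [0,2] + [0,1],
  ∂[1,2,4] = [2,4] − [1,4] + [1,2].
As a 10×5 matrix over Z this has rank 5, with invariant factors (1,1,1,1,1).

Reading off H_k = ker ∂_k / im ∂_{k+1}:

  H_0: rank C_0 − rank ∂_1 = 5 − 4 = 1, and the invariant factors of ∂_1 are all 1, so H_0 ≅ Z.
  H_1: rank ker ∂_1 − rank ∂_2 = (10 − 4) − 5 = 1, and the invariant factors of ∂_2 are all 1, so H_1 ≅ Z.
  H_2: rank ker ∂_2 − rank ∂_3 = (5 − 5) − 0 = 0, and there is no ∂_3, so H_2 ≅ 0.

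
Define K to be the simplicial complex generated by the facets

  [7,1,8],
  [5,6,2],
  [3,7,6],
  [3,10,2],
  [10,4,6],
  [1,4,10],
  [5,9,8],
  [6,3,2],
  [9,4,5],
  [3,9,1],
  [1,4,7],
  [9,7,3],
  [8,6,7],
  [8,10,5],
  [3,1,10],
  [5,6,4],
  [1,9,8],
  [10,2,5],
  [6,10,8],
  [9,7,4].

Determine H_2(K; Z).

H_2 ≅ 0.

We work with the vertex ordering 1 < 2 < 3 < 4 < 5 < 6 < 7 < 8 < 9 < 10. The simplices of K, each written with vertices in increasing order, are:

  0-simplices (10): [1], [2], [3], [4], [5], [6], [7], [8], [9], [10]
  1-simplices (30): (30 of them)
  2-simplices (20): (20 of them)

giving chain groups C_0 ≅ Z^10, C_1 ≅ Z^30, C_2 ≅ Z^20.

∂_1: C_1 → C_0 maps an edge to its endpoints' difference, ∂[p,q] = q − p. For instance
  ∂[1,4] = [4] − [1].
The resulting 10×30 matrix has rank 9, and its Smith normal form has invariant factors (1,1,1,1,1,1,1,1,1).

∂_2: C_2 → C_1 sends each 2-simplex [p,q,r] to [q,r] − [p,r] + [p,q]. For instance
  ∂[4,5,6] = [5,6] − [4,6] + [4,5],
  ∂[2,3,10] = [3,10] − [2,10] + [2,3].
This gives a 30×20 integer matrix of rank 20; reducing to Smith normal form yields diagonal entries (1,1,1,1,1,1,1,1,1,1,1,1,1,1,1,1,1,1,1,2).

Now H_k = ker ∂_k / im ∂_{k+1}, so:

  H_2: rank ker ∂_2 − rank ∂_3 = (20 − 20) − 0 = 0, and there is no ∂_3, so H_2 ≅ 0.

(K is a triangulation of the Klein bottle.)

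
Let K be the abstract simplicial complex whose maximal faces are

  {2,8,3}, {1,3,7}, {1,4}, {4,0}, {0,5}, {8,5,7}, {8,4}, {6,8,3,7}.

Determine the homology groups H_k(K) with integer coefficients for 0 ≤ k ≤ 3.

Fix the vertex order 0 < 1 < 2 < 3 < 4 < 5 < 6 < 7 < 8 and write every simplex with vertices in increasing order. Then dim K = 3 and the simplices of K are:

  0-simplices (9): [0], [1], [2], [3], [4], [5], [6], [7], [8]
  1-simplices (16): [0,4], [0,5], [1,3], [1,4], [1,7], [2,3], [2,8], [3,6], [3,7], [3,8], [4,8], [5,7], [5,8], [6,7], [6,8], [7,8]
  2-simplices (7): [1,3,7], [2,3,8], [3,6,7], [3,6,8], [3,7,8], [5,7,8], [6,7,8]
  3-simplices (1): [3,6,7,8]

giving chain groups C_0 ≅ Z^9, C_1 ≅ Z^16, C_2 ≅ Z^7, C_3 ≅ Z^1.

Boundary ∂_1: C_1 → C_0 sends each edge [p,q] (with p < q) to q − p.
The 9×16 boundary matrix has rank 8 and Smith normal form diag(1,1,1,1,1,1,1,1).

Boundary ∂_2: C_2 → C_1 acts by ∂[p,q,r] = [q,r] − [p,r] + [p,q]. For instance
  ∂[3,6,8] = [6,8] − [3,8] + [3,6],
  ∂[2,3,8] = [3,8] − [2,8] + [2,3].
The 16×7 boundary matrix has rank 6 and Smith normal form diag(1,1,1,1,1,1).

The boundary map ∂_3: C_3 → C_2 sends each 3-simplex σ to the alternating sum Σ_i (−1)^i (σ with its i-th vertex removed). For instance
  ∂[3,6,7,8] = [6,7,8] − [3,7,8] + [3,6,8] − [3,6,7].
The resulting 7×1 matrix has rank 1, and its Smith normal form has invariant factors (1).

From H_k ≅ ker(∂_k) / im(∂_{k+1}) we obtain:

  H_0: rank C_0 − rank ∂_1 = 9 − 8 = 1, and the invariant factors of ∂_1 are all 1, so H_0 = Z.
  H_1: rank ker ∂_1 − rank ∂_2 = (16 − 8) − 6 = 2, and the invariant factors of ∂_2 are all 1, so H_1 = Z^2.
  H_2: rank ker ∂_2 − rank ∂_3 = (7 − 6) − 1 = 0, and the invariant factors of ∂_3 are all 1, so H_2 = 0.
  H_3: rank ker ∂_3 − rank ∂_4 = (1 − 1) − 0 = 0, and there is no ∂_4, so H_3 = 0.

As a check, the Euler characteristic is 9 − 16 + 7 − 1 = -1, which agrees with 1 − 2 + 0 − 0 = -1.

H_0 ≅ Z,  H_1 ≅ Z^2,  H_2 = 0,  H_3 = 0.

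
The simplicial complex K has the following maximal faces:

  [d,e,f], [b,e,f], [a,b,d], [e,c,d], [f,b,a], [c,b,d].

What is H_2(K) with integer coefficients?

H_2 ≅ 0.

We work with the vertex ordering a < b < c < d < e < f. The simplices of K, each written with vertices in increasing order, are:

  0-simplices (6): a, b, c, d, e, f
  1-simplices (12): ab, ad, af, bc, bd, be, bf, cd, ce, de, df, ef
  2-simplices (6): abd, abf, bcd, bef, cde, def

so the chain groups are C_0 ≅ Z^6, C_1 ≅ Z^12, C_2 ≅ Z^6.

The boundary map ∂_1: C_1 → C_0 sends each edge [p,q] (with p < q) to q − p. For instance
  ∂ce = e − c.
The resulting 6×12 matrix has rank 5, and its Smith normal form has invariant factors (1,1,1,1,1).

Boundary ∂_2: C_2 → C_1 acts by ∂[p,q,r] = [q,r] − [p,r] + [p,q]. For instance
  ∂def = ef − df + de,
  ∂cde = de − ce + cd.
As a 12×6 matrix over Z this has rank 6, with invariant factors (1,1,1,1,1,1).

Now H_k = ker ∂_k / im ∂_{k+1}, so:

  H_2: rank ker ∂_2 − rank ∂_3 = (6 − 6) − 0 = 0, and there is no ∂_3, so H_2 ≅ 0.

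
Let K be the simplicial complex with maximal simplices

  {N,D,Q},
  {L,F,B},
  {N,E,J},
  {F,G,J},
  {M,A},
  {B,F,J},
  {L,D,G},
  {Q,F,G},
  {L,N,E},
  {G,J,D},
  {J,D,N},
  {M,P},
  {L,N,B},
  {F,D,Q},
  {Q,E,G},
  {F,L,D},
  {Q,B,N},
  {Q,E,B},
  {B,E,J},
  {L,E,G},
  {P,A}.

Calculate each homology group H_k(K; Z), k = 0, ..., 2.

Take the total order A < B < D < E < F < G < J < L < M < N < P < Q on the vertex set. Then K (dimension 2) consists of the simplices:

  0-simplices (12): A, B, D, E, F, G, J, L, M, N, P, Q
  1-simplices (30): AM, AP, BE, BF, BJ, BL, BN, BQ, DF, DG, DJ, DL, DN, DQ, EG, EJ, EL, EN, EQ, FG, FJ, FL, FQ, GJ, GL, GQ, JN, LN, MP, NQ
  2-simplices (18): BEJ, BEQ, BFJ, BFL, BLN, BNQ, DFL, DFQ, DGJ, DGL, DJN, DNQ, EGL, EGQ, EJN, ELN, FGJ, FGQ

giving chain groups C_0 ≅ Z^12, C_1 ≅ Z^30, C_2 ≅ Z^18.

The boundary map ∂_1: C_1 → C_0 maps an edge to its endpoints' difference, ∂[p,q] = q − p. For instance
  ∂DJ = J − D.
The 12×30 boundary matrix has rank 10 and Smith normal form diag(1,1,1,1,1,1,1,1,1,1).

Boundary ∂_2: C_2 → C_1 sends each 2-simplex [p,q,r] to [q,r] − [p,r] + [p,q]. For instance
  ∂BLN = LN − BN + BL,
  ∂BFJ = FJ − BJ + BF.
The resulting 30×18 matrix has rank 18, and its Smith normal form has invariant factors (1,1,1,1,1,1,1,1,1,1,1,1,1,1,1,1,1,2).

Now H_k = ker ∂_k / im ∂_{k+1}, so:

  H_0: rank C_0 − rank ∂_1 = 12 − 10 = 2, and the invariant factors of ∂_1 are all 1, so H_0 = Z^2.
  H_1: rank ker ∂_1 − rank ∂_2 = (30 − 10) − 18 = 2, and ∂_2 has invariant factor 2 > 1, so H_1 = Z^2 ⊕ Z/2.
  H_2: rank ker ∂_2 − rank ∂_3 = (18 − 18) − 0 = 0, and there is no ∂_3, so H_2 = 0.

H_0 = Z^2,  H_1 = Z^2 ⊕ Z/2,  H_2 = 0.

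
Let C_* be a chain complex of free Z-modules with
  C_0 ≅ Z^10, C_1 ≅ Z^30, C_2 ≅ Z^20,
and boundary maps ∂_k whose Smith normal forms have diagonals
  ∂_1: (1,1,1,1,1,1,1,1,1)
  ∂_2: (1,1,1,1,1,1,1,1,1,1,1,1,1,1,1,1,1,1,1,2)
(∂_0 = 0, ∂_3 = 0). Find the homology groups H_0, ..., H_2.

H_0: b_0 = 10 − 0 − 9 = 1; torsion from ∂_1 factors > 1: none. So H_0 = Z.
H_1: b_1 = 30 − 9 − 20 = 1; torsion from ∂_2 factors > 1: [2]. So H_1 = Z ⊕ Z/2.
H_2: b_2 = 20 − 20 − 0 = 0; torsion from ∂_3 factors > 1: none. So H_2 = 0.

H_0 = Z,  H_1 = Z ⊕ Z/2,  H_2 = 0.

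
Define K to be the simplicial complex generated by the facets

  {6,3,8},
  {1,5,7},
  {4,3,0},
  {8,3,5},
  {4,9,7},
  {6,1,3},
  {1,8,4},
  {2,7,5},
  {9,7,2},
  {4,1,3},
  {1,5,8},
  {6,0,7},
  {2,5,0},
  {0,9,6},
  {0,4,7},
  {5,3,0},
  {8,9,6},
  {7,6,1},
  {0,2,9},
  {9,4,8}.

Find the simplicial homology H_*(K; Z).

H_0 = Z,  H_1 = Z ⊕ Z/2,  H_2 = 0.

K has 10 vertices, 30 edges, 20 triangles.
rank ∂_0 = 0, rank ∂_1 = 9 ⇒ b_0 = 10 − 0 − 9 = 1; all invariant factors of ∂_1 are 1 so no torsion. So H_0 = Z.
rank ∂_1 = 9, rank ∂_2 = 20 ⇒ b_1 = 30 − 9 − 20 = 1; ∂_2 has invariant factor(s) [2] giving torsion. So H_1 = Z ⊕ Z/2.
rank ∂_2 = 20, rank ∂_3 = 0 ⇒ b_2 = 20 − 20 − 0 = 0. So H_2 = 0.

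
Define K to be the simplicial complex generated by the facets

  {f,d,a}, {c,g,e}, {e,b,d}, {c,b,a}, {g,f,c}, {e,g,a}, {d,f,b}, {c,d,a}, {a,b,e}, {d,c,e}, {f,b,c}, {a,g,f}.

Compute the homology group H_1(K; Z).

Take the total order a < b < c < d < e < f < g on the vertex set. Then K (dimension 2) consists of the simplices:

  0-simplices (7): a, b, c, d, e, f, g
  1-simplices (18): ab, ac, ad, ae, af, ag, bc, bd, be, bf, cd, ce, cf, cg, de, df, eg, fg
  2-simplices (12): abc, abe, acd, adf, aeg, afg, bcf, bde, bdf, cde, ceg, cfg

giving chain groups C_0 ≅ Z^7, C_1 ≅ Z^18, C_2 ≅ Z^12.

∂_1: C_1 → C_0 is given by ∂[p,q] = [q] − [p].
As a 7×18 matrix over Z this has rank 6, with invariant factors (1,1,1,1,1,1).

The boundary map ∂_2: C_2 → C_1 maps a triangle to the signed sum of its edges. For instance
  ∂ceg = eg − cg + ce,
  ∂cfg = fg − cg + cf.
As a 18×12 matrix over Z this has rank 12, with invariant factors (1,1,1,1,1,1,1,1,1,1,1,2).

Computing H_k = (kernel of ∂_k) / (image of ∂_{k+1}):

  H_1: rank ker ∂_1 − rank ∂_2 = (18 − 6) − 12 = 0, and ∂_2 has invariant factor 2 > 1, so H_1 = Z/2.

H_1 = Z/2.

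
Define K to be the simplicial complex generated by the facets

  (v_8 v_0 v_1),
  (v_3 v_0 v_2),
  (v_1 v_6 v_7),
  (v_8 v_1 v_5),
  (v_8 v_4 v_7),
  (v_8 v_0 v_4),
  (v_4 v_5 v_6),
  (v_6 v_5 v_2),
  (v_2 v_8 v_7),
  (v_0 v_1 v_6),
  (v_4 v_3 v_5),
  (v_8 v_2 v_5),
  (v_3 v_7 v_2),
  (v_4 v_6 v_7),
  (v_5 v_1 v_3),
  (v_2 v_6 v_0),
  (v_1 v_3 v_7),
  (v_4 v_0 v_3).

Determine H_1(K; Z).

Order the vertices as v_0 < v_1 < v_2 < v_3 < v_4 < v_5 < v_6 < v_7 < v_8. Listing each simplex with vertices in this order, K has dimension 2 with simplices:

  0-simplices (9): [v_0], [v_1], [v_2], [v_3], [v_4], [v_5], [v_6], [v_7], [v_8]
  1-simplices (27): (27 of them)
  2-simplices (18): (18 of them)

so the chain groups are C_0 ≅ Z^9, C_1 ≅ Z^27, C_2 ≅ Z^18.

Boundary ∂_1: C_1 → C_0 maps an edge to its endpoints' difference, ∂[p,q] = q − p.
The resulting 9×27 matrix has rank 8, and its Smith normal form has invariant factors (1,1,1,1,1,1,1,1).

The boundary map ∂_2: C_2 → C_1 acts by ∂[p,q,r] = [q,r] − [p,r] + [p,q]. For instance
  ∂[v_2,v_7,v_8] = [v_7,v_8] − [v_2,v_8] + [v_2,v_7],
  ∂[v_1,v_6,v_7] = [v_6,v_7] − [v_1,v_7] + [v_1,v_6].
This gives a 27×18 integer matrix of rank 17; reducing to Smith normal form yields diagonal entries (1,1,1,1,1,1,1,1,1,1,1,1,1,1,1,1,1).

Computing H_k = (kernel of ∂_k) / (image of ∂_{k+1}):

  H_1: rank ker ∂_1 − rank ∂_2 = (27 − 8) − 17 = 2, and the invariant factors of ∂_2 are all 1, so H_1 ≅ Z^2.

H_1 = Z^2.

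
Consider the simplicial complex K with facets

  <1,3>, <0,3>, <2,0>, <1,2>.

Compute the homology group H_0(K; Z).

H_0 = Z.

We work with the vertex ordering 0 < 1 < 2 < 3. The simplices of K, each written with vertices in increasing order, are:

  0-simplices (4): [0], [1], [2], [3]
  1-simplices (4): [0,2], [0,3], [1,2], [1,3]

giving chain groups C_0 ≅ Z^4, C_1 ≅ Z^4.

∂_1: C_1 → C_0 maps an edge to its endpoints' difference, ∂[p,q] = q − p. For instance
  ∂[0,2] = [2] − [0].
The resulting 4×4 matrix has rank 3, and its Smith normal form has invariant factors (1,1,1).

Reading off H_k = ker ∂_k / im ∂_{k+1}:

  H_0: rank C_0 − rank ∂_1 = 4 − 3 = 1, and the invariant factors of ∂_1 are all 1, so H_0 = Z.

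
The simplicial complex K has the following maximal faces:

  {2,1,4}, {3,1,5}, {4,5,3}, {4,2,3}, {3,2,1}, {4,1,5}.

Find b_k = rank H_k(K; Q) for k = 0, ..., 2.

b_0 = 1, b_1 = 0, b_2 = 1.

Order the vertices as 1 < 2 < 3 < 4 < 5. Listing each simplex with vertices in this order, K has dimension 2 with simplices:

  0-simplices (5): [1], [2], [3], [4], [5]
  1-simplices (9): [1,2], [1,3], [1,4], [1,5], [2,3], [2,4], [3,4], [3,5], [4,5]
  2-simplices (6): [1,2,3], [1,2,4], [1,3,5], [1,4,5], [2,3,4], [3,4,5]

giving chain groups C_0 ≅ Z^5, C_1 ≅ Z^9, C_2 ≅ Z^6.

Boundary ∂_1: C_1 → C_0 is given by ∂[p,q] = [q] − [p]. For instance
  ∂[1,3] = [3] − [1].
The 5×9 boundary matrix has rank 4 and Smith normal form diag(1,1,1,1).

The boundary map ∂_2: C_2 → C_1 sends each 2-simplex [p,q,r] to [q,r] − [p,r] + [p,q]. For instance
  ∂[1,3,5] = [3,5] − [1,5] + [1,3],
  ∂[1,2,3] = [2,3] − [1,3] + [1,2].
As a 9×6 matrix over Z this has rank 5, with invariant factors (1,1,1,1,1).

Now H_k = ker ∂_k / im ∂_{k+1}, so:

  H_0: rank C_0 − rank ∂_1 = 5 − 4 = 1, and the invariant factors of ∂_1 are all 1, so H_0 ≅ Z.
  H_1: rank ker ∂_1 − rank ∂_2 = (9 − 4) − 5 = 0, and the invariant factors of ∂_2 are all 1, so H_1 ≅ 0.
  H_2: rank ker ∂_2 − rank ∂_3 = (6 − 5) − 0 = 1, and there is no ∂_3, so H_2 ≅ Z.

As a check, the Euler characteristic is 5 − 9 + 6 = 2, which agrees with 1 − 0 + 1 = 2.
(K is a triangulation of the 2-sphere S^2.)

Hence the Betti numbers are b_0 = 1, b_1 = 0, b_2 = 1.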